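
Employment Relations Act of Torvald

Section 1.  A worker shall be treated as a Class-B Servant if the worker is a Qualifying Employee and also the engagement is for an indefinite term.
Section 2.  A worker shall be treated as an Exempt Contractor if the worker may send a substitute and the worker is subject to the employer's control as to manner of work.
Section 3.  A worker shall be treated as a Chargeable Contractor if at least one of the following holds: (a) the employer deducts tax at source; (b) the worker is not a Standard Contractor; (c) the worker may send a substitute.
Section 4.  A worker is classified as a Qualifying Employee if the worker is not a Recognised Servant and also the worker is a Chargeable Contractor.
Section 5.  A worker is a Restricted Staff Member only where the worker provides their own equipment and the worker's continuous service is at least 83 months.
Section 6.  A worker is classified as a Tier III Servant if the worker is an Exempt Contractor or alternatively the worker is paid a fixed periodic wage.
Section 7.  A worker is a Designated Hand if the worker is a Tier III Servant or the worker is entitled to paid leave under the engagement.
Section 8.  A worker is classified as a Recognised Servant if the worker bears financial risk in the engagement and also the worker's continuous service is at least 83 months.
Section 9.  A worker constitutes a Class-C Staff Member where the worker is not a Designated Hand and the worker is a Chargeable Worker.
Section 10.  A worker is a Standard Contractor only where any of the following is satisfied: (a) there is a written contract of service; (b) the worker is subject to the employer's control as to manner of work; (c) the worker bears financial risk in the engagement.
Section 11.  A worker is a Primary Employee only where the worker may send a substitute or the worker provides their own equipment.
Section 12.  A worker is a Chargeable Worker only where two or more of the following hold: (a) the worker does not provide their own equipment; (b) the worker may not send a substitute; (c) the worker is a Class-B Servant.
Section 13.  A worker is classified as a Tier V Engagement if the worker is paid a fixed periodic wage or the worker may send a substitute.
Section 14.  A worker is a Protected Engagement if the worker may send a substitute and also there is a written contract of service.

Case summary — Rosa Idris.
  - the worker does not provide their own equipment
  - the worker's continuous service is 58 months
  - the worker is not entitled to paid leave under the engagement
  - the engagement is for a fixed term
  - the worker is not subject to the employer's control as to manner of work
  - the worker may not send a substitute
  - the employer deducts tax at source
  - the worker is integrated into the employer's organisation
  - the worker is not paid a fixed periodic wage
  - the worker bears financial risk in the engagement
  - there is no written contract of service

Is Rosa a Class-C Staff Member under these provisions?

Yes

section 2 — Exempt Contractor: [the worker may send a substitute? no] AND [the worker is subject to the employer's control as to manner of work? no] → not satisfied.
section 6 — Tier III Servant: [Exempt Contractor (section 2)? no] OR [the worker is paid a fixed periodic wage? no] → not satisfied.
section 7 — Designated Hand: [Tier III Servant (section 6)? no] OR [the worker is entitled to paid leave under the engagement? no] → not satisfied.
section 8 — Recognised Servant: [the worker bears financial risk in the engagement? yes] AND [worker's continuous service: 58 months ≥ 83 months? no] → not satisfied.
section 10 — Standard Contractor: [there is a written contract of service? no] OR [the worker is subject to the employer's control as to manner of work? no] OR [the worker bears financial risk in the engagement? yes] → satisfied.
section 3 — Chargeable Contractor: [the employer deducts tax at source? yes] OR [not a Standard Contractor (section 10)? no] OR [the worker may send a substitute? no] → satisfied.
section 4 — Qualifying Employee: [not a Recognised Servant (section 8)? yes] AND [Chargeable Contractor (section 3)? yes] → satisfied.
section 1 — Class-B Servant: [Qualifying Employee (section 4)? yes] AND [the engagement is for an indefinite term? no] → not satisfied.
section 12 — Chargeable Worker: the worker does not provide their own equipment? yes; the worker may not send a substitute? yes; Class-B Servant (section 1)? no — 2 of 3 hold (need ≥2) → satisfied.
section 9 — Class-C Staff Member: [not a Designated Hand (section 7)? yes] AND [Chargeable Worker (section 12)? yes] → satisfied.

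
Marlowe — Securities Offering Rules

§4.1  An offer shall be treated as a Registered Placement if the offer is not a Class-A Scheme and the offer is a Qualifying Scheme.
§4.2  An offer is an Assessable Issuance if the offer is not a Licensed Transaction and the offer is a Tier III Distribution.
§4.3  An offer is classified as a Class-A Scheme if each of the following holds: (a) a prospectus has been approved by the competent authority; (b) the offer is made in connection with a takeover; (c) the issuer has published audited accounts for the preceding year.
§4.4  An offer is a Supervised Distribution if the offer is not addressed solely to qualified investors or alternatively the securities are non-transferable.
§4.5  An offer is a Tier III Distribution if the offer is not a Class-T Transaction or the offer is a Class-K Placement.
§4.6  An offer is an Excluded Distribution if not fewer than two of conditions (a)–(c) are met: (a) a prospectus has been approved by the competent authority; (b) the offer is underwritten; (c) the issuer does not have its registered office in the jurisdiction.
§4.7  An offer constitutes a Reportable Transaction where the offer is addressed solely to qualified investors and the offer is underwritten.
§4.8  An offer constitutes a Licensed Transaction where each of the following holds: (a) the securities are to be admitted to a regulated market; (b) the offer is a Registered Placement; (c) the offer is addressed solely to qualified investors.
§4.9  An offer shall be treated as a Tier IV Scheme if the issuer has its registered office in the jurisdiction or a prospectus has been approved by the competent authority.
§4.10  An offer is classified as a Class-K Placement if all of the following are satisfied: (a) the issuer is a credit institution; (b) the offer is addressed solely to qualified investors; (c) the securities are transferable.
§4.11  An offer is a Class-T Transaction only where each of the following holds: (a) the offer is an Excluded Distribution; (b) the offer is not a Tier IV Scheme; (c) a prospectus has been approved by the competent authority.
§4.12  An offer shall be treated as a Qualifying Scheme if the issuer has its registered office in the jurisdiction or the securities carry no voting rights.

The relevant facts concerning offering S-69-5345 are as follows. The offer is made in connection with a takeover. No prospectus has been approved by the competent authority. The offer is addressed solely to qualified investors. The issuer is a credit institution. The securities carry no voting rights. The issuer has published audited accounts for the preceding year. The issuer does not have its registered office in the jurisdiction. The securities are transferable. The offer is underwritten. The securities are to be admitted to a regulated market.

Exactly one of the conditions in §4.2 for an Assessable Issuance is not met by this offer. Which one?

Licensed Transaction

Under §4.3: a prospectus has been approved by the competent authority? no; and the offer is made in connection with a takeover? yes; and the issuer has published audited accounts for the preceding year? yes. So the offer is not a Class-A Scheme.
Under §4.12: the issuer has its registered office in the jurisdiction? no; or the securities carry no voting rights? yes. So the offer is a Qualifying Scheme.
Under §4.1: not a Class-A Scheme (§4.3)? yes; and Qualifying Scheme (§4.12)? yes. So the offer is a Registered Placement.
Under §4.8: the securities are to be admitted to a regulated market? yes; and Registered Placement (§4.1)? yes; and the offer is addressed solely to qualified investors? yes. So the offer is a Licensed Transaction.
Under §4.6: a prospectus has been approved by the competent authority? no; the offer is underwritten? yes; the issuer does not have its registered office in the jurisdiction? yes — 2 of 3 hold (need ≥2) → satisfied.
Under §4.9: the issuer has its registered office in the jurisdiction? no; or a prospectus has been approved by the competent authority? no. So the offer is not a Tier IV Scheme.
Under §4.11: Excluded Distribution (§4.6)? yes; and not a Tier IV Scheme (§4.9)? yes; and a prospectus has been approved by the competent authority? no. So the offer is not a Class-T Transaction.
Under §4.10: the issuer is a credit institution? yes; and the offer is addressed solely to qualified investors? yes; and the securities are transferable? yes. So the offer is a Class-K Placement.
Under §4.5: not a Class-T Transaction (§4.11)? yes; or Class-K Placement (§4.10)? yes. So the offer is a Tier III Distribution.
Under §4.2: not a Licensed Transaction (§4.8)? no; and Tier III Distribution (§4.5)? yes. So the offer is not an Assessable Issuance.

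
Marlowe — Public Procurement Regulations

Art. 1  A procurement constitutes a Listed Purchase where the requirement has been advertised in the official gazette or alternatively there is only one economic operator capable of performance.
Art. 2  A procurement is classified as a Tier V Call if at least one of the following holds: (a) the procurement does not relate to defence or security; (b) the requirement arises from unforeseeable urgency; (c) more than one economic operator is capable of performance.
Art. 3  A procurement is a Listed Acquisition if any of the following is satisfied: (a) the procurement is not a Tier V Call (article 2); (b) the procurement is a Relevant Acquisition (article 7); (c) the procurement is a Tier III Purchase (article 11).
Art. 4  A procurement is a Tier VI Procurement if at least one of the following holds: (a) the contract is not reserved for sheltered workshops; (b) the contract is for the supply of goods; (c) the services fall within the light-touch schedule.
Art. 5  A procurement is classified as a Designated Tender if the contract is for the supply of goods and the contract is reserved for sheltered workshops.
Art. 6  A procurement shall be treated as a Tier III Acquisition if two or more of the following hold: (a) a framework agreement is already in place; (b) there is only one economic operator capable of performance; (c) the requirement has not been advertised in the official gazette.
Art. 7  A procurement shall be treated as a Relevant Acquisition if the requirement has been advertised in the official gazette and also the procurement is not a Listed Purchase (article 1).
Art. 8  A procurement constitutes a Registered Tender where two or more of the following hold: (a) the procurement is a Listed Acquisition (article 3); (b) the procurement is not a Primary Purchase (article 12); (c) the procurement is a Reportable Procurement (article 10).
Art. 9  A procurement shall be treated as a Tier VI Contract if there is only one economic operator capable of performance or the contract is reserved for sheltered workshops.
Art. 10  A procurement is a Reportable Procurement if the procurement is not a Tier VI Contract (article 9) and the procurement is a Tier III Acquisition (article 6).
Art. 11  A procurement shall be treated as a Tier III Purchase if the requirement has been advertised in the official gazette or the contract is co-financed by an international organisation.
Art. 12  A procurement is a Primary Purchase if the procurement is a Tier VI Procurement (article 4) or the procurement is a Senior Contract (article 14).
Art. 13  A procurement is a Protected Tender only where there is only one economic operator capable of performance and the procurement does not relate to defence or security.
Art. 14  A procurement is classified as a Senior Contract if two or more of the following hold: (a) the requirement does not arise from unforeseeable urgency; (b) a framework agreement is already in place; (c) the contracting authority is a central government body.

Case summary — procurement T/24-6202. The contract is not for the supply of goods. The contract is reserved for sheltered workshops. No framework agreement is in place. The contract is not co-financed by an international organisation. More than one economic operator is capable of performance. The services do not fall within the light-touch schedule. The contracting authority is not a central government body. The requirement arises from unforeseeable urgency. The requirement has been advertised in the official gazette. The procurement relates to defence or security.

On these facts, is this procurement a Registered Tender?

article 2 — Tier V Call: [the procurement does not relate to defence or security? no] OR [the requirement arises from unforeseeable urgency? yes] OR [more than one economic operator is capable of performance? yes] → satisfied.
article 1 — Listed Purchase: [the requirement has been advertised in the official gazette? yes] OR [there is only one economic operator capable of performance? no] → satisfied.
article 7 — Relevant Acquisition: [the requirement has been advertised in the official gazette? yes] AND [not a Listed Purchase (article 1)? no] → not satisfied.
article 11 — Tier III Purchase: [the requirement has been advertised in the official gazette? yes] OR [the contract is co-financed by an international organisation? no] → satisfied.
article 3 — Listed Acquisition: [not a Tier V Call (article 2)? no] OR [Relevant Acquisition (article 7)? no] OR [Tier III Purchase (article 11)? yes] → satisfied.
article 4 — Tier VI Procurement: [the contract is not reserved for sheltered workshops? no] OR [the contract is for the supply of goods? no] OR [the services fall within the light-touch schedule? no] → not satisfied.
article 14 — Senior Contract: the requirement does not arise from unforeseeable urgency? no; a framework agreement is already in place? no; the contracting authority is a central government body? no — 0 of 3 hold (need ≥2) → not satisfied.
article 12 — Primary Purchase: [Tier VI Procurement (article 4)? no] OR [Senior Contract (article 14)? no] → not satisfied.
article 9 — Tier VI Contract: [there is only one economic operator capable of performance? no] OR [the contract is reserved for sheltered workshops? yes] → satisfied.
article 6 — Tier III Acquisition: a framework agreement is already in place? no; there is only one economic operator capable of performance? no; the requirement has not been advertised in the official gazette? no — 0 of 3 hold (need ≥2) → not satisfied.
article 10 — Reportable Procurement: [not a Tier VI Contract (article 9)? no] AND [Tier III Acquisition (article 6)? no] → not satisfied.
article 8 — Registered Tender: Listed Acquisition (article 3)? yes; not a Primary Purchase (article 12)? yes; Reportable Procurement (article 10)? no — 2 of 3 hold (need ≥2) → satisfied.

Yes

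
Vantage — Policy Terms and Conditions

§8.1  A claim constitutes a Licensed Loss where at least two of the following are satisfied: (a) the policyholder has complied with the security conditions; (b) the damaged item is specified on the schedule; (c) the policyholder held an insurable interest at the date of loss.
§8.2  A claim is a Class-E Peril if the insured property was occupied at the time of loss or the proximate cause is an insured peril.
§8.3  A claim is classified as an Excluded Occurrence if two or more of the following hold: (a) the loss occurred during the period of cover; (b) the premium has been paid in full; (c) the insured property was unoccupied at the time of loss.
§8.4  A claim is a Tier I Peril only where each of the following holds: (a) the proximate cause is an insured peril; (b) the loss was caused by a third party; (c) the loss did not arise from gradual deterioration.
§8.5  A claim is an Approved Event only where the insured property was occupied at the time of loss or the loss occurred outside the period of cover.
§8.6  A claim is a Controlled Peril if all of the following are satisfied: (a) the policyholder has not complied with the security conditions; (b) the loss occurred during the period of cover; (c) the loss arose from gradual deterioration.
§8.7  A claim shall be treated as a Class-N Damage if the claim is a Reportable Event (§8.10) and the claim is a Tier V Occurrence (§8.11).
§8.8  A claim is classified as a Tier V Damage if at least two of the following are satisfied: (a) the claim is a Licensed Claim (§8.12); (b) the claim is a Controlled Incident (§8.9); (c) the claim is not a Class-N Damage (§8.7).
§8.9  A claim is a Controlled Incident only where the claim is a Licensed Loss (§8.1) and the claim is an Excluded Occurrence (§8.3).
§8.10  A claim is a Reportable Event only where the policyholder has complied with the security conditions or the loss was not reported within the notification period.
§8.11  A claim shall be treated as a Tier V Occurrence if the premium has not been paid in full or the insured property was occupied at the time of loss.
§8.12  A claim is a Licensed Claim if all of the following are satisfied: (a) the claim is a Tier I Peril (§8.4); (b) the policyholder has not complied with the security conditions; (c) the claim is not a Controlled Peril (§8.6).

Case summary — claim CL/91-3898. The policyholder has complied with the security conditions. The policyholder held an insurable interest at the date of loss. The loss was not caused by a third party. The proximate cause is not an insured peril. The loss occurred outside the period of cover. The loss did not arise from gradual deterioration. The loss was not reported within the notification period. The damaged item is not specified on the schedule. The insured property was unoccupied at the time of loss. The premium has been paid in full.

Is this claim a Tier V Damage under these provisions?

Yes

§8.4 — Tier I Peril: [the proximate cause is an insured peril? no] AND [the loss was caused by a third party? no] AND [the loss did not arise from gradual deterioration? yes] → not satisfied.
§8.6 — Controlled Peril: [the policyholder has not complied with the security conditions? no] AND [the loss occurred during the period of cover? no] AND [the loss arose from gradual deterioration? no] → not satisfied.
§8.12 — Licensed Claim: [Tier I Peril (§8.4)? no] AND [the policyholder has not complied with the security conditions? no] AND [not a Controlled Peril (§8.6)? yes] → not satisfied.
§8.1 — Licensed Loss: the policyholder has complied with the security conditions? yes; the damaged item is specified on the schedule? no; the policyholder held an insurable interest at the date of loss? yes — 2 of 3 hold (need ≥2) → satisfied.
§8.3 — Excluded Occurrence: the loss occurred during the period of cover? no; the premium has been paid in full? yes; the insured property was unoccupied at the time of loss? yes — 2 of 3 hold (need ≥2) → satisfied.
§8.9 — Controlled Incident: [Licensed Loss (§8.1)? yes] AND [Excluded Occurrence (§8.3)? yes] → satisfied.
§8.10 — Reportable Event: [the policyholder has complied with the security conditions? yes] OR [the loss was not reported within the notification period? yes] → satisfied.
§8.11 — Tier V Occurrence: [the premium has not been paid in full? no] OR [the insured property was occupied at the time of loss? no] → not satisfied.
§8.7 — Class-N Damage: [Reportable Event (§8.10)? yes] AND [Tier V Occurrence (§8.11)? no] → not satisfied.
§8.8 — Tier V Damage: Licensed Claim (§8.12)? no; Controlled Incident (§8.9)? yes; not a Class-N Damage (§8.7)? yes — 2 of 3 hold (need ≥2) → satisfied.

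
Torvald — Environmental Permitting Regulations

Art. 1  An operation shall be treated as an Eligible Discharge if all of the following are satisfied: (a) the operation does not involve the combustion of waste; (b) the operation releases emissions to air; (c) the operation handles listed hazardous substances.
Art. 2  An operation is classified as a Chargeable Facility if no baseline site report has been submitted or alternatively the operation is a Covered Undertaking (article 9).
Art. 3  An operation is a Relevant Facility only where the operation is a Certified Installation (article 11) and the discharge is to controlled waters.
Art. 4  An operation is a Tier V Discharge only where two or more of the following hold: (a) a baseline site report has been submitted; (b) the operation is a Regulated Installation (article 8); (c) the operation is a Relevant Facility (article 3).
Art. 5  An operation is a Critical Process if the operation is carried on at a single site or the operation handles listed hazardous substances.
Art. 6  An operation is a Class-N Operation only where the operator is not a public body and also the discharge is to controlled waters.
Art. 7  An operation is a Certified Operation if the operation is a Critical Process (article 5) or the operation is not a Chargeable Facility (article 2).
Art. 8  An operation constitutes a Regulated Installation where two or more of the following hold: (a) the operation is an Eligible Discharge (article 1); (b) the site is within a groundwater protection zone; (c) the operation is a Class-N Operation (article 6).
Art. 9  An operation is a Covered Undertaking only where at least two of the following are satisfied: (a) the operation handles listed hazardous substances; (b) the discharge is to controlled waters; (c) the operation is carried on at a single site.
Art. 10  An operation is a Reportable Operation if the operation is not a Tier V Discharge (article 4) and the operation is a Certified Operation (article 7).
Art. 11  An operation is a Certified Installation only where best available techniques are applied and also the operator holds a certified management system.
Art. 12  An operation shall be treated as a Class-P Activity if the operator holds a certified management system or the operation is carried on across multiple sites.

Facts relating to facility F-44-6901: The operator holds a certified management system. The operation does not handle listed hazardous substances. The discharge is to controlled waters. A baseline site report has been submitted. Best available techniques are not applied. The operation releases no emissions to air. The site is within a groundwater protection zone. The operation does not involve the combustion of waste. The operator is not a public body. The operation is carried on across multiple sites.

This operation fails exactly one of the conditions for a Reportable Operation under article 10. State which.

article 1 — Eligible Discharge: [the operation does not involve the combustion of waste? yes] AND [the operation releases emissions to air? no] AND [the operation handles listed hazardous substances? no] → not satisfied.
article 6 — Class-N Operation: [the operator is not a public body? yes] AND [the discharge is to controlled waters? yes] → satisfied.
article 8 — Regulated Installation: Eligible Discharge (article 1)? no; the site is within a groundwater protection zone? yes; Class-N Operation (article 6)? yes — 2 of 3 hold (need ≥2) → satisfied.
article 11 — Certified Installation: [best available techniques are applied? no] AND [the operator holds a certified management system? yes] → not satisfied.
article 3 — Relevant Facility: [Certified Installation (article 11)? no] AND [the discharge is to controlled waters? yes] → not satisfied.
article 4 — Tier V Discharge: a baseline site report has been submitted? yes; Regulated Installation (article 8)? yes; Relevant Facility (article 3)? no — 2 of 3 hold (need ≥2) → satisfied.
article 5 — Critical Process: [the operation is carried on at a single site? no] OR [the operation handles listed hazardous substances? no] → not satisfied.
article 9 — Covered Undertaking: the operation handles listed hazardous substances? no; the discharge is to controlled waters? yes; the operation is carried on at a single site? no — 1 of 3 hold (need ≥2) → not satisfied.
article 2 — Chargeable Facility: [no baseline site report has been submitted? no] OR [Covered Undertaking (article 9)? no] → not satisfied.
article 7 — Certified Operation: [Critical Process (article 5)? no] OR [not a Chargeable Facility (article 2)? yes] → satisfied.
article 10 — Reportable Operation: [not a Tier V Discharge (article 4)? no] AND [Certified Operation (article 7)? yes] → not satisfied.

Tier V Discharge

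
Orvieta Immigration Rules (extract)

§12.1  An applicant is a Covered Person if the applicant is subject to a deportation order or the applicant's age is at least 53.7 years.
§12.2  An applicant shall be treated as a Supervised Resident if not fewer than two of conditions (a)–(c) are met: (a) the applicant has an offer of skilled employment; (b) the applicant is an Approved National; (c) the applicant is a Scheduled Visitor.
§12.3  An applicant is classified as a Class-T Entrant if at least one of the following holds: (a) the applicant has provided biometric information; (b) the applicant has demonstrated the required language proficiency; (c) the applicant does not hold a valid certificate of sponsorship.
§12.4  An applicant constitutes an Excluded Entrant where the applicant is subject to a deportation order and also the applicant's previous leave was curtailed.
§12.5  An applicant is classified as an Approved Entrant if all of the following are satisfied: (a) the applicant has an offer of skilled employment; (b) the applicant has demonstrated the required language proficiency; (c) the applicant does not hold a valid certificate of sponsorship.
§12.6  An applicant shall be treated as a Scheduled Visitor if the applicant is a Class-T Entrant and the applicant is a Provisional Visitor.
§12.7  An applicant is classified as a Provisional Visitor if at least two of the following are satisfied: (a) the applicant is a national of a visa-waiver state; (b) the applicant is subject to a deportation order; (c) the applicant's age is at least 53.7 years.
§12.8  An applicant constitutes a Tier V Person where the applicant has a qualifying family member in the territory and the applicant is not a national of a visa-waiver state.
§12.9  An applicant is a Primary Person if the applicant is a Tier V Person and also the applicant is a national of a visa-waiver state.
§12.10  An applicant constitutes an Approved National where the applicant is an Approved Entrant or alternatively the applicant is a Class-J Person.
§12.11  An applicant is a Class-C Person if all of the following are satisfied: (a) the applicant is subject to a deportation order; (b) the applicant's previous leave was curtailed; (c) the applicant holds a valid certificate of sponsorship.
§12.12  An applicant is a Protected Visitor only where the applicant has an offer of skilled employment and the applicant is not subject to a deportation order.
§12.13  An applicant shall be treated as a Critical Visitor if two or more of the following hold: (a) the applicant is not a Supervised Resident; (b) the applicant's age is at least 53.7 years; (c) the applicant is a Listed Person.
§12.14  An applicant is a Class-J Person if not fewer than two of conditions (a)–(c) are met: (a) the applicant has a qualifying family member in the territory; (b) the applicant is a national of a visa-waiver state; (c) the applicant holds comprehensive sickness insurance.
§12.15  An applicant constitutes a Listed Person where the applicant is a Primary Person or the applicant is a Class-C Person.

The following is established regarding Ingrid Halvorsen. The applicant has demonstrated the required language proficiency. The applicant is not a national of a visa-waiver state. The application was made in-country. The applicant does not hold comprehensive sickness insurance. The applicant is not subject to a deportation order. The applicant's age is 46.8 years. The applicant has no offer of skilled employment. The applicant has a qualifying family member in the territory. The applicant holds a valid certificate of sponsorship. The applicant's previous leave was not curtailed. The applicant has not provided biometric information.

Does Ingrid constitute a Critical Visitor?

No

§12.5 — Approved Entrant: [the applicant has an offer of skilled employment? no] AND [the applicant has demonstrated the required language proficiency? yes] AND [the applicant does not hold a valid certificate of sponsorship? no] → not satisfied.
§12.14 — Class-J Person: the applicant has a qualifying family member in the territory? yes; the applicant is a national of a visa-waiver state? no; the applicant holds comprehensive sickness insurance? no — 1 of 3 hold (need ≥2) → not satisfied.
§12.10 — Approved National: [Approved Entrant (§12.5)? no] OR [Class-J Person (§12.14)? no] → not satisfied.
§12.3 — Class-T Entrant: [the applicant has provided biometric information? no] OR [the applicant has demonstrated the required language proficiency? yes] OR [the applicant does not hold a valid certificate of sponsorship? no] → satisfied.
§12.7 — Provisional Visitor: the applicant is a national of a visa-waiver state? no; the applicant is subject to a deportation order? no; applicant's age: 46.8 years ≥ 53.7 years? no — 0 of 3 hold (need ≥2) → not satisfied.
§12.6 — Scheduled Visitor: [Class-T Entrant (§12.3)? yes] AND [Provisional Visitor (§12.7)? no] → not satisfied.
§12.2 — Supervised Resident: the applicant has an offer of skilled employment? no; Approved National (§12.10)? no; Scheduled Visitor (§12.6)? no — 0 of 3 hold (need ≥2) → not satisfied.
§12.8 — Tier V Person: [the applicant has a qualifying family member in the territory? yes] AND [the applicant is not a national of a visa-waiver state? yes] → satisfied.
§12.9 — Primary Person: [Tier V Person (§12.8)? yes] AND [the applicant is a national of a visa-waiver state? no] → not satisfied.
§12.11 — Class-C Person: [the applicant is subject to a deportation order? no] AND [the applicant's previous leave was curtailed? no] AND [the applicant holds a valid certificate of sponsorship? yes] → not satisfied.
§12.15 — Listed Person: [Primary Person (§12.9)? no] OR [Class-C Person (§12.11)? no] → not satisfied.
§12.13 — Critical Visitor: not a Supervised Resident (§12.2)? yes; applicant's age: 46.8 years ≥ 53.7 years? no; Listed Person (§12.15)? no — 1 of 3 hold (need ≥2) → not satisfied.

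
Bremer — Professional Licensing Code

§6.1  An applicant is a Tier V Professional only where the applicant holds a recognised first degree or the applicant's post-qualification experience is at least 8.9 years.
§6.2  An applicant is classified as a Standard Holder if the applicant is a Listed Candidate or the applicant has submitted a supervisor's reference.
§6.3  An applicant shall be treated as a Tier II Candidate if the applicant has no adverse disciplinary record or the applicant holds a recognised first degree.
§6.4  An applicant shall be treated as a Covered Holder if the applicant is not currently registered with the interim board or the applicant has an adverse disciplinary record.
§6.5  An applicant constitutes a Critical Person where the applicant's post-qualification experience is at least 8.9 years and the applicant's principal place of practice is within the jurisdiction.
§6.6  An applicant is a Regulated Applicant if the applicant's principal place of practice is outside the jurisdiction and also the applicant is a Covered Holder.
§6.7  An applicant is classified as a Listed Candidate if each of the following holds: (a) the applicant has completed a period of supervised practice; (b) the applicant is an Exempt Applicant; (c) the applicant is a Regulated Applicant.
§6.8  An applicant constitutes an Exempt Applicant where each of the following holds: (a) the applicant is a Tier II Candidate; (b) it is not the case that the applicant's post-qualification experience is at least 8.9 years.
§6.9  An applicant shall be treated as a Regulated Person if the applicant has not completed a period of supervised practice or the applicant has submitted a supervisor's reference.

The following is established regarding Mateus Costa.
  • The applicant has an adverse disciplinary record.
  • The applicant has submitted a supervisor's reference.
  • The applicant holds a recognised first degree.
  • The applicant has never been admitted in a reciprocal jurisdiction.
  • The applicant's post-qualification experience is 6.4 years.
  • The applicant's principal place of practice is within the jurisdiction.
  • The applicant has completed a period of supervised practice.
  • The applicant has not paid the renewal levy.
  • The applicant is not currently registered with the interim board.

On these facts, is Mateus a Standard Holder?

Under §6.3: the applicant has no adverse disciplinary record? no; or the applicant holds a recognised first degree? yes. So the applicant is a Tier II Candidate.
Under §6.8: Tier II Candidate (§6.3)? yes; and applicant's post-qualification experience: 6.4 years ≥ 8.9 years? no, so negated condition yes. So the applicant is an Exempt Applicant.
Under §6.4: the applicant is not currently registered with the interim board? yes; or the applicant has an adverse disciplinary record? yes. So the applicant is a Covered Holder.
Under §6.6: the applicant's principal place of practice is outside the jurisdiction? no; and Covered Holder (§6.4)? yes. So the applicant is not a Regulated Applicant.
Under §6.7: the applicant has completed a period of supervised practice? yes; and Exempt Applicant (§6.8)? yes; and Regulated Applicant (§6.6)? no. So the applicant is not a Listed Candidate.
Under §6.2: Listed Candidate (§6.7)? no; or the applicant has submitted a supervisor's reference? yes. So the applicant is a Standard Holder.

Yes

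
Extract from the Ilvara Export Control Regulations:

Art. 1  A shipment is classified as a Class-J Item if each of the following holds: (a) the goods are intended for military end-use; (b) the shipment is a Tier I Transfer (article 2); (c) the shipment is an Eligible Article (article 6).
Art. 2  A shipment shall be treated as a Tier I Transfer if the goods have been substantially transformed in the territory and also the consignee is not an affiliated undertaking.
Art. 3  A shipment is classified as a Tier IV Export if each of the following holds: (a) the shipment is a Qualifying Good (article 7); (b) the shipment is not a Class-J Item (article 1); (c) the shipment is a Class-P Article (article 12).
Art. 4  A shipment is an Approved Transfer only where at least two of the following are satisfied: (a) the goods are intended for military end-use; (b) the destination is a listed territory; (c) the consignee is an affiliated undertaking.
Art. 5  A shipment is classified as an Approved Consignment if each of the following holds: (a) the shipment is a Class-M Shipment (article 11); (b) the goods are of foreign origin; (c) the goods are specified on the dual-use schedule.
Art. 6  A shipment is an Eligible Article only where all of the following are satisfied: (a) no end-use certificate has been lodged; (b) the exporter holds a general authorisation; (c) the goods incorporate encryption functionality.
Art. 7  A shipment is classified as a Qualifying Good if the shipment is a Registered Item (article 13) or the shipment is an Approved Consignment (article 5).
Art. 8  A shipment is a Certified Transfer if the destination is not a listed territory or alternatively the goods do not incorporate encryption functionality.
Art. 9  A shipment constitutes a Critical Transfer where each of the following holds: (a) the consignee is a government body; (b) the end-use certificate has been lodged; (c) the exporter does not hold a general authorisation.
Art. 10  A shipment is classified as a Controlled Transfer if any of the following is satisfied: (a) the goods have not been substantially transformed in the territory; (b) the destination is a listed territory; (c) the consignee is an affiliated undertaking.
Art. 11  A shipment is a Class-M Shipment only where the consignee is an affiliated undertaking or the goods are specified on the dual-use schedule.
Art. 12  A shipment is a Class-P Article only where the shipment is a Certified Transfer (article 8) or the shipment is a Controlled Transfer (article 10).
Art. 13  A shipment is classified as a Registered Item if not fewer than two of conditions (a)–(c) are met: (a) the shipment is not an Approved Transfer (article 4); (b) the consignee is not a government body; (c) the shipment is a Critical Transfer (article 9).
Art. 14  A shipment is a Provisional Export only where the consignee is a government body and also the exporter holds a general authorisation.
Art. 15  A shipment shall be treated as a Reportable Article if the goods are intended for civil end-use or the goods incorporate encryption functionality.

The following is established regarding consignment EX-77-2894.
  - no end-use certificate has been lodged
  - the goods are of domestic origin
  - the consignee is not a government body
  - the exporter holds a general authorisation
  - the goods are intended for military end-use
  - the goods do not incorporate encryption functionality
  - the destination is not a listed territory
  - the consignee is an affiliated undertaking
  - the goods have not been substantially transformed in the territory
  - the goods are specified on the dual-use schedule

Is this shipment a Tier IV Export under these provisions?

No

article 4 — Approved Transfer: the goods are intended for military end-use? yes; the destination is a listed territory? no; the consignee is an affiliated undertaking? yes — 2 of 3 hold (need ≥2) → satisfied.
article 9 — Critical Transfer: [the consignee is a government body? no] AND [the end-use certificate has been lodged? no] AND [the exporter does not hold a general authorisation? no] → not satisfied.
article 13 — Registered Item: not an Approved Transfer (article 4)? no; the consignee is not a government body? yes; Critical Transfer (article 9)? no — 1 of 3 hold (need ≥2) → not satisfied.
article 11 — Class-M Shipment: [the consignee is an affiliated undertaking? yes] OR [the goods are specified on the dual-use schedule? yes] → satisfied.
article 5 — Approved Consignment: [Class-M Shipment (article 11)? yes] AND [the goods are of foreign origin? no] AND [the goods are specified on the dual-use schedule? yes] → not satisfied.
article 7 — Qualifying Good: [Registered Item (article 13)? no] OR [Approved Consignment (article 5)? no] → not satisfied.
article 2 — Tier I Transfer: [the goods have been substantially transformed in the territory? no] AND [the consignee is not an affiliated undertaking? no] → not satisfied.
article 6 — Eligible Article: [no end-use certificate has been lodged? yes] AND [the exporter holds a general authorisation? yes] AND [the goods incorporate encryption functionality? no] → not satisfied.
article 1 — Class-J Item: [the goods are intended for military end-use? yes] AND [Tier I Transfer (article 2)? no] AND [Eligible Article (article 6)? no] → not satisfied.
article 8 — Certified Transfer: [the destination is not a listed territory? yes] OR [the goods do not incorporate encryption functionality? yes] → satisfied.
article 10 — Controlled Transfer: [the goods have not been substantially transformed in the territory? yes] OR [the destination is a listed territory? no] OR [the consignee is an affiliated undertaking? yes] → satisfied.
article 12 — Class-P Article: [Certified Transfer (article 8)? yes] OR [Controlled Transfer (article 10)? yes] → satisfied.
article 3 — Tier IV Export: [Qualifying Good (article 7)? no] AND [not a Class-J Item (article 1)? yes] AND [Class-P Article (article 12)? yes] → not satisfied.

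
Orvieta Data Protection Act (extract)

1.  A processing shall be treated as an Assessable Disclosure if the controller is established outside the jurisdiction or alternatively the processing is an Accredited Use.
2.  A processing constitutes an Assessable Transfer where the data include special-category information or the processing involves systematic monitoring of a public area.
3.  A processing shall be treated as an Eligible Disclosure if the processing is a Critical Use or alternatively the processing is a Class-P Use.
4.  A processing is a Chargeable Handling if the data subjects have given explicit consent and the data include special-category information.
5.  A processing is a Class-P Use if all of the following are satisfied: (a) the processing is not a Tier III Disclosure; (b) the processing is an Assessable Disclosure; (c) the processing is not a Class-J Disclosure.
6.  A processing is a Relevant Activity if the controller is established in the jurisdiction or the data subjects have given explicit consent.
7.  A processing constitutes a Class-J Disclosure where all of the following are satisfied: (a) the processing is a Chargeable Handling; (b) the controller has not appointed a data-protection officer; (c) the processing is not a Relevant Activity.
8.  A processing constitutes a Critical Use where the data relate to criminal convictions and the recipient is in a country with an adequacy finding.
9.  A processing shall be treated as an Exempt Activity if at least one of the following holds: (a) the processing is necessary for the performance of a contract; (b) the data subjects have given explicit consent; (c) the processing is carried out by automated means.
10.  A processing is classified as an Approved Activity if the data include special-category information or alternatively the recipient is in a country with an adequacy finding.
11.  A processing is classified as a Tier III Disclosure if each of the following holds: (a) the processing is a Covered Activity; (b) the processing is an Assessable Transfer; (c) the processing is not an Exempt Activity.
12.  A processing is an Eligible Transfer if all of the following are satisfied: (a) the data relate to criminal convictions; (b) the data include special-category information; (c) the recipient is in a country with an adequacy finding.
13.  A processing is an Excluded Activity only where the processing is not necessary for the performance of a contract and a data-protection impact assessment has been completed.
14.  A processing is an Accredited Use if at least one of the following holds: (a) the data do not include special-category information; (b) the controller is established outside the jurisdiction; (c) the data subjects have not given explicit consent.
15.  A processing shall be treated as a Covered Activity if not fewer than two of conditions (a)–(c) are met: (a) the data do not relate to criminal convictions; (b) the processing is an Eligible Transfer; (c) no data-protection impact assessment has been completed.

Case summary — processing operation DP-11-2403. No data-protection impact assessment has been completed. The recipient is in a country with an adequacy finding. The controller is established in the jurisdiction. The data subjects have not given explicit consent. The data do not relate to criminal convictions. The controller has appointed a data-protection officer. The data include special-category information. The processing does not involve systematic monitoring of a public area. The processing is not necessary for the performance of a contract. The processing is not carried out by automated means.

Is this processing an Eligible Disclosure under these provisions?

paragraph 8 — Critical Use: [the data relate to criminal convictions? no] AND [the recipient is in a country with an adequacy finding? yes] → not satisfied.
paragraph 12 — Eligible Transfer: [the data relate to criminal convictions? no] AND [the data include special-category information? yes] AND [the recipient is in a country with an adequacy finding? yes] → not satisfied.
paragraph 15 — Covered Activity: the data do not relate to criminal convictions? yes; Eligible Transfer (paragraph 12)? no; no data-protection impact assessment has been completed? yes — 2 of 3 hold (need ≥2) → satisfied.
paragraph 2 — Assessable Transfer: [the data include special-category information? yes] OR [the processing involves systematic monitoring of a public area? no] → satisfied.
paragraph 9 — Exempt Activity: [the processing is necessary for the performance of a contract? no] OR [the data subjects have given explicit consent? no] OR [the processing is carried out by automated means? no] → not satisfied.
paragraph 11 — Tier III Disclosure: [Covered Activity (paragraph 15)? yes] AND [Assessable Transfer (paragraph 2)? yes] AND [not an Exempt Activity (paragraph 9)? yes] → satisfied.
paragraph 14 — Accredited Use: [the data do not include special-category information? no] OR [the controller is established outside the jurisdiction? no] OR [the data subjects have not given explicit consent? yes] → satisfied.
paragraph 1 — Assessable Disclosure: [the controller is established outside the jurisdiction? no] OR [Accredited Use (paragraph 14)? yes] → satisfied.
paragraph 4 — Chargeable Handling: [the data subjects have given explicit consent? no] AND [the data include special-category information? yes] → not satisfied.
paragraph 6 — Relevant Activity: [the controller is established in the jurisdiction? yes] OR [the data subjects have given explicit consent? no] → satisfied.
paragraph 7 — Class-J Disclosure: [Chargeable Handling (paragraph 4)? no] AND [the controller has not appointed a data-protection officer? no] AND [not a Relevant Activity (paragraph 6)? no] → not satisfied.
paragraph 5 — Class-P Use: [not a Tier III Disclosure (paragraph 11)? no] AND [Assessable Disclosure (paragraph 1)? yes] AND [not a Class-J Disclosure (paragraph 7)? yes] → not satisfied.
paragraph 3 — Eligible Disclosure: [Critical Use (paragraph 8)? no] OR [Class-P Use (paragraph 5)? no] → not satisfied.

No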